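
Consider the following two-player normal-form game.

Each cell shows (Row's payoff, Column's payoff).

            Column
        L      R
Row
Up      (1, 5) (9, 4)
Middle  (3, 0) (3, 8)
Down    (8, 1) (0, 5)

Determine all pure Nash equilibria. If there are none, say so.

No pure-strategy Nash equilibrium.

Row against L: payoffs 1, 3, 8 → best response Down.
Row against R: payoffs 9, 3, 0 → best response Up.
Column against Up: payoffs 5, 4 → best response L.
Column against Middle: payoffs 0, 8 → best response R.
Column against Down: payoffs 1, 5 → best response R.
No profile is a mutual best response for all players.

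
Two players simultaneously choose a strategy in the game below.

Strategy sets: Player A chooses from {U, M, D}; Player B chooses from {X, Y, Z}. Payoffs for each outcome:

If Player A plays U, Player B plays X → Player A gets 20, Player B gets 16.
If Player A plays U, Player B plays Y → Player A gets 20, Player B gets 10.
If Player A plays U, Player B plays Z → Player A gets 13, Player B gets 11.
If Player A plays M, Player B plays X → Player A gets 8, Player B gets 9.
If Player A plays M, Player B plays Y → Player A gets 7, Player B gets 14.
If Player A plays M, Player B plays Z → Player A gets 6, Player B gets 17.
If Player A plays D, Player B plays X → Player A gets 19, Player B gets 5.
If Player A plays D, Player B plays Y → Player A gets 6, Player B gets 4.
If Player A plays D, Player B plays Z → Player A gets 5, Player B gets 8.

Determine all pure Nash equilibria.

(U, X): Player A gets 20, best alternative 19; Player B gets 16, best alternative 11. No profitable deviation — NE.
(U, Y): Player B can switch to X (10 → 16). Not NE.
(U, Z): Player B can switch to X (11 → 16). Not NE.
(M, X): Player A can switch to U (8 → 20). Not NE.
(M, Y): Player A can switch to U (7 → 20). Not NE.
(M, Z): Player A can switch to U (6 → 13). Not NE.
(D, X): Player A can switch to U (19 → 20). Not NE.
(D, Y): Player A can switch to U (6 → 20). Not NE.
(D, Z): Player A can switch to U (5 → 13). Not NE.

(U, X)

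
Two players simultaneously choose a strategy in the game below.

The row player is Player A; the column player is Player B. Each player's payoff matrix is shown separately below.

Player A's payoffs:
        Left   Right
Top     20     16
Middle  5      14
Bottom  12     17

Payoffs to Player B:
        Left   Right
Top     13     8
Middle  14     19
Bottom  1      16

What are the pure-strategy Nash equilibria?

Player A against Left: payoffs 20, 5, 12 → best response Top.
Player A against Right: payoffs 16, 14, 17 → best response Bottom.
Player B against Top: payoffs 13, 8 → best response Left.
Player B against Middle: payoffs 14, 19 → best response Right.
Player B against Bottom: payoffs 1, 16 → best response Right.
Mutual best responses: (Top, Left); (Bottom, Right).

The pure Nash equilibria are (Top, Left); (Bottom, Right).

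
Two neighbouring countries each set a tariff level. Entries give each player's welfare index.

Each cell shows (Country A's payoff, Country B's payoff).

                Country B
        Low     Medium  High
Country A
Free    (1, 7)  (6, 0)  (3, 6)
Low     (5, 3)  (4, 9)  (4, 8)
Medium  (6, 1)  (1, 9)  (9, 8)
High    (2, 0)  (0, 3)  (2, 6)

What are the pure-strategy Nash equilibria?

Country A against Low: payoffs 1, 5, 6, 2 → best response Medium.
Country A against Medium: payoffs 6, 4, 1, 0 → best response Free.
Country A against High: payoffs 3, 4, 9, 2 → best response Medium.
Country B against Free: payoffs 7, 0, 6 → best response Low.
Country B against Low: payoffs 3, 9, 8 → best response Medium.
Country B against Medium: payoffs 1, 9, 8 → best response Medium.
Country B against High: payoffs 0, 3, 6 → best response High.
No profile is a mutual best response for all players.

No pure-strategy Nash equilibrium.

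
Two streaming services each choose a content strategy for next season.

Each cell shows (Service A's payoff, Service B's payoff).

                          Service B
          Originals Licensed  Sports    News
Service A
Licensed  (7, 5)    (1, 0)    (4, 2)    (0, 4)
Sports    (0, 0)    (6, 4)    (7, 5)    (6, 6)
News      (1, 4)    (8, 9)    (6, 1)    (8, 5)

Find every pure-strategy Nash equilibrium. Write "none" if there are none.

Service A against Originals: payoffs 7, 0, 1 → best response Licensed.
Service A against Licensed: payoffs 1, 6, 8 → best response News.
Service A against Sports: payoffs 4, 7, 6 → best response Sports.
Service A against News: payoffs 0, 6, 8 → best response News.
Service B against Licensed: payoffs 5, 0, 2, 4 → best response Originals.
Service B against Sports: payoffs 0, 4, 5, 6 → best response News.
Service B against News: payoffs 4, 9, 1, 5 → best response Licensed.
Mutual best responses: (Licensed, Originals); (News, Licensed).

The pure Nash equilibria are (Licensed, Originals); (News, Licensed).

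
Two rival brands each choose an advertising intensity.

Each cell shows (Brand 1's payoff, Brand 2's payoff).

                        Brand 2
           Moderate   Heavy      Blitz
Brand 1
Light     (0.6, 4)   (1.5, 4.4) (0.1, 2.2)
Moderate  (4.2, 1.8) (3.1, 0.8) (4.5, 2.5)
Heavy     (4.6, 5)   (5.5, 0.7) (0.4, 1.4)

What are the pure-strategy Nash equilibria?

Pure-strategy Nash equilibria: (Moderate, Blitz); (Heavy, Moderate)

(Light, Moderate): Brand 1 can switch to Moderate (0.6 → 4.2). Not NE.
(Light, Heavy): Brand 1 can switch to Moderate (1.5 → 3.1). Not NE.
(Light, Blitz): Brand 1 can switch to Moderate (0.1 → 4.5). Not NE.
(Moderate, Moderate): Brand 1 can switch to Heavy (4.2 → 4.6). Not NE.
(Moderate, Heavy): Brand 1 can switch to Heavy (3.1 → 5.5). Not NE.
(Moderate, Blitz): Brand 1 gets 4.5, best alternative 0.4; Brand 2 gets 2.5, best alternative 1.8. No profitable deviation — NE.
(Heavy, Moderate): Brand 1 gets 4.6, best alternative 4.2; Brand 2 gets 5, best alternative 1.4. No profitable deviation — NE.
(Heavy, Heavy): Brand 2 can switch to Moderate (0.7 → 5). Not NE.
(Heavy, Blitz): Brand 1 can switch to Moderate (0.4 → 4.5). Not NE.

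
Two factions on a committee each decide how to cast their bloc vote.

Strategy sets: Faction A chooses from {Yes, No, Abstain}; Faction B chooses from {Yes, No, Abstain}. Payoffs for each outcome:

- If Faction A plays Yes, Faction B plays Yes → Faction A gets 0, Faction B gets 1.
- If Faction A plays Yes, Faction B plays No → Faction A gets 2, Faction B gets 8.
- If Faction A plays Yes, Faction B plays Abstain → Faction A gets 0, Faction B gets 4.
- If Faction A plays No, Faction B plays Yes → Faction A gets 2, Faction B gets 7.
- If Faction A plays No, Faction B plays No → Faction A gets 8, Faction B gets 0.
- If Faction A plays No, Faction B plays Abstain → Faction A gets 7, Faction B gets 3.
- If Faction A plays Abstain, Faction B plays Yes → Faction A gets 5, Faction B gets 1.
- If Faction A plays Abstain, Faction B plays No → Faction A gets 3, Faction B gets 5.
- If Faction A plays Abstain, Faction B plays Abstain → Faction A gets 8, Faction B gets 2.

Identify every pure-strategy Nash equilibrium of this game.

none

Faction A against Yes: payoffs 0, 2, 5 → best response Abstain.
Faction A against No: payoffs 2, 8, 3 → best response No.
Faction A against Abstain: payoffs 0, 7, 8 → best response Abstain.
Faction B against Yes: payoffs 1, 8, 4 → best response No.
Faction B against No: payoffs 7, 0, 3 → best response Yes.
Faction B against Abstain: payoffs 1, 5, 2 → best response No.
No profile is a mutual best response for all players.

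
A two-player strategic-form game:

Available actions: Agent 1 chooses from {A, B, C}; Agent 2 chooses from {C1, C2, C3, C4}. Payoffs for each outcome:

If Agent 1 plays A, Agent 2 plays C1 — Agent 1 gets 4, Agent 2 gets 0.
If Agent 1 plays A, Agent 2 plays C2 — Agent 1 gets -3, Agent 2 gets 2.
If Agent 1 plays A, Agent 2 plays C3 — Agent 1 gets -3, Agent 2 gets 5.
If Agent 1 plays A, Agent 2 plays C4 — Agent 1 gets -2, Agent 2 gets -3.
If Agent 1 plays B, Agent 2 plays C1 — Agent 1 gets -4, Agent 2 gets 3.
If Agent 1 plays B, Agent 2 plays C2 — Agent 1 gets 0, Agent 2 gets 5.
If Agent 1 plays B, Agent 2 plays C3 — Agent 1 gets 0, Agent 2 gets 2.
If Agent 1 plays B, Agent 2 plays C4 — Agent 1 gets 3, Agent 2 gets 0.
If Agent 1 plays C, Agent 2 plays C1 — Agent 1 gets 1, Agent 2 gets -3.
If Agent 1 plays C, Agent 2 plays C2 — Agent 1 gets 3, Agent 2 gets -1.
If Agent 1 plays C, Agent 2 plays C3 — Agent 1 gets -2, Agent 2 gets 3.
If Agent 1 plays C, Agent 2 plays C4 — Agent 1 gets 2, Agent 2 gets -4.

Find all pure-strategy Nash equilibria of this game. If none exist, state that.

No pure-strategy Nash equilibrium.

Mark each player's best response to every combination of opponents' strategies; a profile where every player is best-responding is a pure Nash equilibrium.
Agent 1 against C1: payoffs 4, -4, 1 → best response A.
Agent 1 against C2: payoffs -3, 0, 3 → best response C.
Agent 1 against C3: payoffs -3, 0, -2 → best response B.
Agent 1 against C4: payoffs -2, 3, 2 → best response B.
Agent 2 against A: payoffs 0, 2, 5, -3 → best response C3.
Agent 2 against B: payoffs 3, 5, 2, 0 → best response C2.
Agent 2 against C: payoffs -3, -1, 3, -4 → best response C3.
No profile is a mutual best response for all players.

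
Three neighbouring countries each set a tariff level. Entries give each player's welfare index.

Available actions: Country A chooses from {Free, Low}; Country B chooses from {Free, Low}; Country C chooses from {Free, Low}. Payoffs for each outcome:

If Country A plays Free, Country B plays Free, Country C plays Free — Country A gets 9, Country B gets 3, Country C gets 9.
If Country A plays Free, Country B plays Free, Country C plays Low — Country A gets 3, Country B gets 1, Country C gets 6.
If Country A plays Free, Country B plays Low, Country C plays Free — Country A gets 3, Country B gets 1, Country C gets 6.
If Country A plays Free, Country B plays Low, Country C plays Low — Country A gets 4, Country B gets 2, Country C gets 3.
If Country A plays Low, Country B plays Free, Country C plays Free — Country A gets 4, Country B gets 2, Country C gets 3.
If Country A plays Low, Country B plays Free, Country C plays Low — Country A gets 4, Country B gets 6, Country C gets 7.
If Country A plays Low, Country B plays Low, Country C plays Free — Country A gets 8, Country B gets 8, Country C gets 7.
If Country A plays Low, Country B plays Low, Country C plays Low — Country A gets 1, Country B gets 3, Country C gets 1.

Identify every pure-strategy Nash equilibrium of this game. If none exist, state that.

The pure Nash equilibria are (Free, Free, Free) and (Low, Free, Low) and (Low, Low, Free).

Mark each player's best response to every combination of opponents' strategies; a profile where every player is best-responding is a pure Nash equilibrium.
Country A against (Free, Free): payoffs 9, 4 → best response Free.
Country A against (Free, Low): payoffs 3, 4 → best response Low.
Country A against (Low, Free): payoffs 3, 8 → best response Low.
Country A against (Low, Low): payoffs 4, 1 → best response Free.
Country B against (Free, Free): payoffs 3, 1 → best response Free.
Country B against (Free, Low): payoffs 1, 2 → best response Low.
Country B against (Low, Free): payoffs 2, 8 → best response Low.
Country B against (Low, Low): payoffs 6, 3 → best response Free.
Country C against (Free, Free): payoffs 9, 6 → best response Free.
Country C against (Free, Low): payoffs 6, 3 → best response Free.
Country C against (Low, Free): payoffs 3, 7 → best response Low.
Country C against (Low, Low): payoffs 7, 1 → best response Free.
Mutual best responses: (Free, Free, Free); (Low, Free, Low); (Low, Low, Free).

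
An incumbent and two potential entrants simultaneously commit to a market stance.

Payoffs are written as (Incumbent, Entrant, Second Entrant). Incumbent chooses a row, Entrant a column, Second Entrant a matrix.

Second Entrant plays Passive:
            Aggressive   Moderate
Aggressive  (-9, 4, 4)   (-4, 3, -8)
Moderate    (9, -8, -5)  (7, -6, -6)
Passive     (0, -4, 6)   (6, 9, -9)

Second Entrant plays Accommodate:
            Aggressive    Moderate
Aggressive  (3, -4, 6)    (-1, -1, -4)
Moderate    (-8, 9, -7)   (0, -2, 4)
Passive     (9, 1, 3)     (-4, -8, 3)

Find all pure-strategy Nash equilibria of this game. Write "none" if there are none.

none

Check each profile: it is a Nash equilibrium iff no player can strictly gain by switching unilaterally.
(Aggressive, Aggressive, Passive): Incumbent can switch to Moderate (-9 → 9). Not NE.
(Aggressive, Aggressive, Accommodate): Incumbent can switch to Passive (3 → 9). Not NE.
(Aggressive, Moderate, Passive): Incumbent can switch to Moderate (-4 → 7). Not NE.
(Aggressive, Moderate, Accommodate): Incumbent can switch to Moderate (-1 → 0). Not NE.
(Moderate, Aggressive, Passive): Entrant can switch to Moderate (-8 → -6). Not NE.
(Moderate, Aggressive, Accommodate): Incumbent can switch to Aggressive (-8 → 3). Not NE.
(Moderate, Moderate, Passive): Second Entrant can switch to Accommodate (-6 → 4). Not NE.
(Moderate, Moderate, Accommodate): Entrant can switch to Aggressive (-2 → 9). Not NE.
(The remaining 4 profiles each have a profitable deviation by the same check.)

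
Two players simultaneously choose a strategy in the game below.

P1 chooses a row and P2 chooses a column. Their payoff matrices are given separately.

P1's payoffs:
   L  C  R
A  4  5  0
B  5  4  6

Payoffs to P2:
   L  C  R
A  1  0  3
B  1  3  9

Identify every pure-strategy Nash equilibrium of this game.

P1 against L: payoffs 4, 5 → best response B.
P1 against C: payoffs 5, 4 → best response A.
P1 against R: payoffs 0, 6 → best response B.
P2 against A: payoffs 1, 0, 3 → best response R.
P2 against B: payoffs 1, 3, 9 → best response R.
Mutual best responses: (B, R).

The unique pure-strategy Nash equilibrium is (B, R).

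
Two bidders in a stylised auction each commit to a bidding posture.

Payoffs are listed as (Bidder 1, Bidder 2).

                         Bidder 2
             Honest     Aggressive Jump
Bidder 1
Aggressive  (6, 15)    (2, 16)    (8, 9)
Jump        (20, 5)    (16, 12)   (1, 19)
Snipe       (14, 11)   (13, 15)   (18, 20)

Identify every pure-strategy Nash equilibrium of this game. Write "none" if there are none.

For each player, find the best response to each opponent profile; mutual best responses are the pure NE.
Bidder 1 against Honest: payoffs 6, 20, 14 → best response Jump.
Bidder 1 against Aggressive: payoffs 2, 16, 13 → best response Jump.
Bidder 1 against Jump: payoffs 8, 1, 18 → best response Snipe.
Bidder 2 against Aggressive: payoffs 15, 16, 9 → best response Aggressive.
Bidder 2 against Jump: payoffs 5, 12, 19 → best response Jump.
Bidder 2 against Snipe: payoffs 11, 15, 20 → best response Jump.
Mutual best responses: (Snipe, Jump).

The unique pure-strategy Nash equilibrium is (Snipe, Jump).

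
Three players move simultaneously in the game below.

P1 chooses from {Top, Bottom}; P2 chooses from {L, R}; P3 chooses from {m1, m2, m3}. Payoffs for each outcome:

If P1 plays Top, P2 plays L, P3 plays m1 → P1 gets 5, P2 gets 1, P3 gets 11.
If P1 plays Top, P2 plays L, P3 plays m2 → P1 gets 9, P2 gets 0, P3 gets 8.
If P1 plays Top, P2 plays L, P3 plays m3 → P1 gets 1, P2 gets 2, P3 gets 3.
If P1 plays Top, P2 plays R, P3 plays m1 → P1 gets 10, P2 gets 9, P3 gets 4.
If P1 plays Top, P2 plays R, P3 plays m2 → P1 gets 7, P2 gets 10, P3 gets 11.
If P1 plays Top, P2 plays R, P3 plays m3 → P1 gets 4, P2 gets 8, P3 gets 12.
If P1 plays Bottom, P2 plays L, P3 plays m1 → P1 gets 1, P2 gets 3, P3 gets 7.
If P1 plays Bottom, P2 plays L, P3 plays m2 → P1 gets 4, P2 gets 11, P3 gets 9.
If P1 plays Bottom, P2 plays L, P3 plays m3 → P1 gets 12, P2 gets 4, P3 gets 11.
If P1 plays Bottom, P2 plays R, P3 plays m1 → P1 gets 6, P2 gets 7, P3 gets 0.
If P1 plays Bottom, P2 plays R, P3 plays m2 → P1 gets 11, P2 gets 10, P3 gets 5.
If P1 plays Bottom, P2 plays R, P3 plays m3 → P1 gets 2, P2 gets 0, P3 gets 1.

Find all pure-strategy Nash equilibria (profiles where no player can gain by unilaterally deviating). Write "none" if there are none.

P1 against (L, m1): payoffs 5, 1 → best response Top.
P1 against (L, m2): payoffs 9, 4 → best response Top.
P1 against (L, m3): payoffs 1, 12 → best response Bottom.
P1 against (R, m1): payoffs 10, 6 → best response Top.
P1 against (R, m2): payoffs 7, 11 → best response Bottom.
P1 against (R, m3): payoffs 4, 2 → best response Top.
P2 against (Top, m1): payoffs 1, 9 → best response R.
P2 against (Top, m2): payoffs 0, 10 → best response R.
P2 against (Top, m3): payoffs 2, 8 → best response R.
P2 against (Bottom, m1): payoffs 3, 7 → best response R.
P2 against (Bottom, m2): payoffs 11, 10 → best response L.
P2 against (Bottom, m3): payoffs 4, 0 → best response L.
P3 against (Top, L): payoffs 11, 8, 3 → best response m1.
P3 against (Top, R): payoffs 4, 11, 12 → best response m3.
P3 against (Bottom, L): payoffs 7, 9, 11 → best response m3.
P3 against (Bottom, R): payoffs 0, 5, 1 → best response m2.
Mutual best responses: (Top, R, m3); (Bottom, L, m3).

(Top, R, m3) and (Bottom, L, m3)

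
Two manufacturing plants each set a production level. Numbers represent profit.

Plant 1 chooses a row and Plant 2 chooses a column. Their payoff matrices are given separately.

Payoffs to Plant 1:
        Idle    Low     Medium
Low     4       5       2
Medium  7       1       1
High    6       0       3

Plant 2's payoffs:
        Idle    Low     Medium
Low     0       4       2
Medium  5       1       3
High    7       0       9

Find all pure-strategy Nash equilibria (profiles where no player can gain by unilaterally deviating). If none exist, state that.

Pure-strategy Nash equilibria: (Low, Low) and (Medium, Idle) and (High, Medium)

For each player, find the best response to each opponent profile; mutual best responses are the pure NE.
Plant 1 against Idle: payoffs 4, 7, 6 → best response Medium.
Plant 1 against Low: payoffs 5, 1, 0 → best response Low.
Plant 1 against Medium: payoffs 2, 1, 3 → best response High.
Plant 2 against Low: payoffs 0, 4, 2 → best response Low.
Plant 2 against Medium: payoffs 5, 1, 3 → best response Idle.
Plant 2 against High: payoffs 7, 0, 9 → best response Medium.
Mutual best responses: (Low, Low); (Medium, Idle); (High, Medium).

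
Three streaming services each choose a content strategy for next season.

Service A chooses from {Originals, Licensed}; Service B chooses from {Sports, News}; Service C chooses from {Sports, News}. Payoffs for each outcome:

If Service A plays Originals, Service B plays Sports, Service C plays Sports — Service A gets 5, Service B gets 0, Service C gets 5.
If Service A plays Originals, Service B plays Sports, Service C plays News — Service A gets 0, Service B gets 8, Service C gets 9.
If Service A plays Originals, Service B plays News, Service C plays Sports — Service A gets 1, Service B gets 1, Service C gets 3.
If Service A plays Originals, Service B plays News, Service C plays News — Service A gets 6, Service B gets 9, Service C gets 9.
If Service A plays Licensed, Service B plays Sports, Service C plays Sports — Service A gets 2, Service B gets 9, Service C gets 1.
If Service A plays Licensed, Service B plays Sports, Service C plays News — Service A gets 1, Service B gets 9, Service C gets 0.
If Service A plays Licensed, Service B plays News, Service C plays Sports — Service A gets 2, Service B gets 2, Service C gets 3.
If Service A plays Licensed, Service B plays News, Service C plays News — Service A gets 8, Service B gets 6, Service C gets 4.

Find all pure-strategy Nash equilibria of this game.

(Originals, Sports, Sports): Service B can switch to News (0 → 1). Not NE.
(Originals, Sports, News): Service A can switch to Licensed (0 → 1). Not NE.
(Originals, News, Sports): Service A can switch to Licensed (1 → 2). Not NE.
(Originals, News, News): Service A can switch to Licensed (6 → 8). Not NE.
(Licensed, Sports, Sports): Service A can switch to Originals (2 → 5). Not NE.
(Licensed, Sports, News): Service C can switch to Sports (0 → 1). Not NE.
(Licensed, News, Sports): Service B can switch to Sports (2 → 9). Not NE.
(Licensed, News, News): Service B can switch to Sports (6 → 9). Not NE.

This game has no pure Nash equilibrium.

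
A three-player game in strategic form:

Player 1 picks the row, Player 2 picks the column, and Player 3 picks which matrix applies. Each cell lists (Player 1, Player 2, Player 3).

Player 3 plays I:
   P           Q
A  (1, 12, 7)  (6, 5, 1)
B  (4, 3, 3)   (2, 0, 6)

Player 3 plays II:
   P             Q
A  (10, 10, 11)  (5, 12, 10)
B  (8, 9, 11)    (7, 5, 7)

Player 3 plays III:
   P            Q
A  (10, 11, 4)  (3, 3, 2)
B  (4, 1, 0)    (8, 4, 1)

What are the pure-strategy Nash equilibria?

This game has no pure Nash equilibrium.

For each strategy profile, look for a profitable unilateral deviation.
(A, P, I): Player 1 can switch to B (1 → 4). Not NE.
(A, P, II): Player 2 can switch to Q (10 → 12). Not NE.
(A, P, III): Player 3 can switch to I (4 → 7). Not NE.
(A, Q, I): Player 2 can switch to P (5 → 12). Not NE.
(A, Q, II): Player 1 can switch to B (5 → 7). Not NE.
(A, Q, III): Player 1 can switch to B (3 → 8). Not NE.
(B, P, I): Player 3 can switch to II (3 → 11). Not NE.
(B, P, II): Player 1 can switch to A (8 → 10). Not NE.
(B, P, III): Player 1 can switch to A (4 → 10). Not NE.
(B, Q, I): Player 1 can switch to A (2 → 6). Not NE.
(B, Q, II): Player 2 can switch to P (5 → 9). Not NE.
(B, Q, III): Player 3 can switch to I (1 → 6). Not NE.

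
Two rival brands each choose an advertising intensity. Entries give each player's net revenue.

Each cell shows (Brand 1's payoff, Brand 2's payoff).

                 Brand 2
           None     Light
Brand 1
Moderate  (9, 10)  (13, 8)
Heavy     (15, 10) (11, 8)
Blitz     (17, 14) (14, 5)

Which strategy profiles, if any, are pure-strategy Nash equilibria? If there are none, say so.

Pure NE: (Blitz, None)

(Moderate, None): Brand 1 can switch to Heavy (9 → 15). Not NE.
(Moderate, Light): Brand 1 can switch to Blitz (13 → 14). Not NE.
(Heavy, None): Brand 1 can switch to Blitz (15 → 17). Not NE.
(Heavy, Light): Brand 1 can switch to Moderate (11 → 13). Not NE.
(Blitz, None): Brand 1 gets 17, best alternative 15; Brand 2 gets 14, best alternative 5. No profitable deviation — NE.
(Blitz, Light): Brand 2 can switch to None (5 → 14). Not NE.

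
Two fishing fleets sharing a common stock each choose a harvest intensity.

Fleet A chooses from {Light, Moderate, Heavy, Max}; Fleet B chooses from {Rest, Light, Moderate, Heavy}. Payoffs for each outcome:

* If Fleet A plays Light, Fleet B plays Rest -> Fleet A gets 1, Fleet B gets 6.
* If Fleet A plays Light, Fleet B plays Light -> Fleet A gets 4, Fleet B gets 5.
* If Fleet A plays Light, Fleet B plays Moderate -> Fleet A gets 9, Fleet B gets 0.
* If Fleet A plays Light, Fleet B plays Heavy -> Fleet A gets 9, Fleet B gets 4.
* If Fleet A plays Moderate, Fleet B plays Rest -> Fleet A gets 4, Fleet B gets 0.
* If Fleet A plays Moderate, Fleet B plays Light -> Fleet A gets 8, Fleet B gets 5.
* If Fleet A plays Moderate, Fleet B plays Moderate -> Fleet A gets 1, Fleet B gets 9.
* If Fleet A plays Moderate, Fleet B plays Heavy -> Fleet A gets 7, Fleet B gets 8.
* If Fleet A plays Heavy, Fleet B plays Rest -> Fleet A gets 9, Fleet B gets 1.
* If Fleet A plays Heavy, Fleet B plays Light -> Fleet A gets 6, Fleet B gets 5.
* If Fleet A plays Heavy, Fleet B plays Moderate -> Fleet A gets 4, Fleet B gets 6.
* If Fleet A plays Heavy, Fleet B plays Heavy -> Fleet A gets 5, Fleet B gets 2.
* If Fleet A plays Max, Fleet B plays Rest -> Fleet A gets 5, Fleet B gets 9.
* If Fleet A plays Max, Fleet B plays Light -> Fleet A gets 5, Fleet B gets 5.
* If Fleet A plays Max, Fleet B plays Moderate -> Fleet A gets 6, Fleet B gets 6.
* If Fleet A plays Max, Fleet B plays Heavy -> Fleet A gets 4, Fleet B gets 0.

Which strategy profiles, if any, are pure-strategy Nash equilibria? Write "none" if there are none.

No pure-strategy Nash equilibrium.

Fleet A against Rest: payoffs 1, 4, 9, 5 → best response Heavy.
Fleet A against Light: payoffs 4, 8, 6, 5 → best response Moderate.
Fleet A against Moderate: payoffs 9, 1, 4, 6 → best response Light.
Fleet A against Heavy: payoffs 9, 7, 5, 4 → best response Light.
Fleet B against Light: payoffs 6, 5, 0, 4 → best response Rest.
Fleet B against Moderate: payoffs 0, 5, 9, 8 → best response Moderate.
Fleet B against Heavy: payoffs 1, 5, 6, 2 → best response Moderate.
Fleet B against Max: payoffs 9, 5, 6, 0 → best response Rest.
No profile is a mutual best response for all players.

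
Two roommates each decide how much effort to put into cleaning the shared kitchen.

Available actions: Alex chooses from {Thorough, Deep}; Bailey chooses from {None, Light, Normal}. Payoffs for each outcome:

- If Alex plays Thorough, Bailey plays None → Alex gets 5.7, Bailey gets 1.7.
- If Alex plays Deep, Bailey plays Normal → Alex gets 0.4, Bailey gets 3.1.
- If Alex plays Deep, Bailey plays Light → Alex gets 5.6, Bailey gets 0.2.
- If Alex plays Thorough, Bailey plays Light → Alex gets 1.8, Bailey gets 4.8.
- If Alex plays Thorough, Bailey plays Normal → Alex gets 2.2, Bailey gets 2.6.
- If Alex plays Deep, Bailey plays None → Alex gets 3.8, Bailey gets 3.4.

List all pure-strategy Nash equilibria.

none

(Thorough, None): Bailey can switch to Light (1.7 → 4.8). Not NE.
(Thorough, Light): Alex can switch to Deep (1.8 → 5.6). Not NE.
(Thorough, Normal): Bailey can switch to Light (2.6 → 4.8). Not NE.
(Deep, None): Alex can switch to Thorough (3.8 → 5.7). Not NE.
(Deep, Light): Bailey can switch to None (0.2 → 3.4). Not NE.
(Deep, Normal): Alex can switch to Thorough (0.4 → 2.2). Not NE.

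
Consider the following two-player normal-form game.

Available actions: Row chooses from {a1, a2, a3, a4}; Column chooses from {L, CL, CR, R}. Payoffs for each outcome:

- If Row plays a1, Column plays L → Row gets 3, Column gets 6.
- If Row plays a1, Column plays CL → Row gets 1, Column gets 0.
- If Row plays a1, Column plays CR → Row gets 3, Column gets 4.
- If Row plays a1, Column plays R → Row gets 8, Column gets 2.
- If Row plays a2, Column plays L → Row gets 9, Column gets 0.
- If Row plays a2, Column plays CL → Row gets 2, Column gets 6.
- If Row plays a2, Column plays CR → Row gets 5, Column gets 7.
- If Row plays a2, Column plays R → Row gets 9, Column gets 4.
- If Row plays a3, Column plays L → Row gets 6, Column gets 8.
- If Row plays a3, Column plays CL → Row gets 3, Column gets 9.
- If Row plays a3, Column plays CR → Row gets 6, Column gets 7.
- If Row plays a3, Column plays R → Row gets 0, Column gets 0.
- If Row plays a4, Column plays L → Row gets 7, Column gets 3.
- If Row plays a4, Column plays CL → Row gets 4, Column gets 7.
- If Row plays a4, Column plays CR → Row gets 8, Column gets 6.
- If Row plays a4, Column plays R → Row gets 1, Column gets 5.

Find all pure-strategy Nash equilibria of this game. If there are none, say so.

Pure NE: (a4, CL)

Row against L: payoffs 3, 9, 6, 7 → best response a2.
Row against CL: payoffs 1, 2, 3, 4 → best response a4.
Row against CR: payoffs 3, 5, 6, 8 → best response a4.
Row against R: payoffs 8, 9, 0, 1 → best response a2.
Column against a1: payoffs 6, 0, 4, 2 → best response L.
Column against a2: payoffs 0, 6, 7, 4 → best response CR.
Column against a3: payoffs 8, 9, 7, 0 → best response CL.
Column against a4: payoffs 3, 7, 6, 5 → best response CL.
Mutual best responses: (a4, CL).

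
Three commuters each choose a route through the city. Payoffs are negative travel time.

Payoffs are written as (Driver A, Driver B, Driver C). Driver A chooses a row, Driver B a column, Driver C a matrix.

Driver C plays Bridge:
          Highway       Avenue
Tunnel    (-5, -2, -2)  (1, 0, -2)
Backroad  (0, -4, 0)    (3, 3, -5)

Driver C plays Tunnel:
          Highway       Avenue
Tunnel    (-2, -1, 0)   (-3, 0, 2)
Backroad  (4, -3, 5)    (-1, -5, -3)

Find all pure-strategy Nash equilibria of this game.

(Tunnel, Highway, Bridge): Driver A can switch to Backroad (-5 → 0). Not NE.
(Tunnel, Highway, Tunnel): Driver A can switch to Backroad (-2 → 4). Not NE.
(Tunnel, Avenue, Bridge): Driver A can switch to Backroad (1 → 3). Not NE.
(Tunnel, Avenue, Tunnel): Driver A can switch to Backroad (-3 → -1). Not NE.
(Backroad, Highway, Bridge): Driver B can switch to Avenue (-4 → 3). Not NE.
(Backroad, Highway, Tunnel): Driver A gets 4, best alternative -2; Driver B gets -3, best alternative -5; Driver C gets 5, best alternative 0. No profitable deviation — NE.
(Backroad, Avenue, Bridge): Driver C can switch to Tunnel (-5 → -3). Not NE.
(Backroad, Avenue, Tunnel): Driver B can switch to Highway (-5 → -3). Not NE.

Pure NE: (Backroad, Highway, Tunnel)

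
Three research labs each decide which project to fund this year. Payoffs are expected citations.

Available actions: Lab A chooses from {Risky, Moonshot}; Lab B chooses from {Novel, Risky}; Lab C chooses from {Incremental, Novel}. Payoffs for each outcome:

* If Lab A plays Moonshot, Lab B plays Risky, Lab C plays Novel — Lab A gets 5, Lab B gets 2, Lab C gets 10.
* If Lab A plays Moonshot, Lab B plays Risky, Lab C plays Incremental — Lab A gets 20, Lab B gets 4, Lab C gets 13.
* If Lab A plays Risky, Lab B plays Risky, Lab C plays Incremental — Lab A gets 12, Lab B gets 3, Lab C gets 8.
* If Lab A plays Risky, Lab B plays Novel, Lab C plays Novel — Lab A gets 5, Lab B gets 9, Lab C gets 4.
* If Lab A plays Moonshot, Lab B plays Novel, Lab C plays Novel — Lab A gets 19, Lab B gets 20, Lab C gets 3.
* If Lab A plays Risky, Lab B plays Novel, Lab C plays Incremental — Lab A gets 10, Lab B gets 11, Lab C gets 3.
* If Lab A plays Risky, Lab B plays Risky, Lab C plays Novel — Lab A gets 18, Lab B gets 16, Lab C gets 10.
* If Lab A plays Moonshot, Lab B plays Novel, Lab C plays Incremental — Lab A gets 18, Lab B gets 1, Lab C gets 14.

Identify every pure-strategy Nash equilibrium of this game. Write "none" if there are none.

Lab A against (Novel, Incremental): payoffs 10, 18 → best response Moonshot.
Lab A against (Novel, Novel): payoffs 5, 19 → best response Moonshot.
Lab A against (Risky, Incremental): payoffs 12, 20 → best response Moonshot.
Lab A against (Risky, Novel): payoffs 18, 5 → best response Risky.
Lab B against (Risky, Incremental): payoffs 11, 3 → best response Novel.
Lab B against (Risky, Novel): payoffs 9, 16 → best response Risky.
Lab B against (Moonshot, Incremental): payoffs 1, 4 → best response Risky.
Lab B against (Moonshot, Novel): payoffs 20, 2 → best response Novel.
Lab C against (Risky, Novel): payoffs 3, 4 → best response Novel.
Lab C against (Risky, Risky): payoffs 8, 10 → best response Novel.
Lab C against (Moonshot, Novel): payoffs 14, 3 → best response Incremental.
Lab C against (Moonshot, Risky): payoffs 13, 10 → best response Incremental.
Mutual best responses: (Risky, Risky, Novel); (Moonshot, Risky, Incremental).

The pure Nash equilibria are (Risky, Risky, Novel), (Moonshot, Risky, Incremental).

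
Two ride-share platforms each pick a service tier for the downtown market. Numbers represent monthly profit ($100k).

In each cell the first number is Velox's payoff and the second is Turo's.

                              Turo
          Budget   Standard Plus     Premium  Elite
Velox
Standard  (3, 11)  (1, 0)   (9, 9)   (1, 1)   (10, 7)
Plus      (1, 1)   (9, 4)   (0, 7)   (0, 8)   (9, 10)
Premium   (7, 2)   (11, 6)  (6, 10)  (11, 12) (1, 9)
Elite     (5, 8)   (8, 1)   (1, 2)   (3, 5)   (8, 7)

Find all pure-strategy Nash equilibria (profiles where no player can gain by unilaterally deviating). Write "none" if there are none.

Pure NE: (Premium, Premium)

(Standard, Budget): Velox can switch to Premium (3 → 7). Not NE.
(Standard, Standard): Velox can switch to Plus (1 → 9). Not NE.
(Standard, Plus): Turo can switch to Budget (9 → 11). Not NE.
(Standard, Premium): Velox can switch to Premium (1 → 11). Not NE.
(Standard, Elite): Turo can switch to Budget (7 → 11). Not NE.
(Plus, Budget): Velox can switch to Standard (1 → 3). Not NE.
(Plus, Standard): Velox can switch to Premium (9 → 11). Not NE.
(Plus, Plus): Velox can switch to Standard (0 → 9). Not NE.
(Premium, Premium): Velox gets 11, best alternative 3; Turo gets 12, best alternative 10. No profitable deviation — NE.
(The remaining 11 profiles each have a profitable deviation by the same check.)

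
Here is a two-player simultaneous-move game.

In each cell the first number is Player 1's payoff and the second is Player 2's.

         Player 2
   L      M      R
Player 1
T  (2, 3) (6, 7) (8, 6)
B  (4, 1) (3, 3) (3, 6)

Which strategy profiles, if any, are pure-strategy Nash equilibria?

Check each profile: it is a Nash equilibrium iff no player can strictly gain by switching unilaterally.
(T, L): Player 1 can switch to B (2 → 4). Not NE.
(T, M): Player 1 gets 6, best alternative 3; Player 2 gets 7, best alternative 6. No profitable deviation — NE.
(T, R): Player 2 can switch to M (6 → 7). Not NE.
(B, L): Player 2 can switch to M (1 → 3). Not NE.
(B, M): Player 1 can switch to T (3 → 6). Not NE.
(B, R): Player 1 can switch to T (3 → 8). Not NE.

Pure NE: (T, M)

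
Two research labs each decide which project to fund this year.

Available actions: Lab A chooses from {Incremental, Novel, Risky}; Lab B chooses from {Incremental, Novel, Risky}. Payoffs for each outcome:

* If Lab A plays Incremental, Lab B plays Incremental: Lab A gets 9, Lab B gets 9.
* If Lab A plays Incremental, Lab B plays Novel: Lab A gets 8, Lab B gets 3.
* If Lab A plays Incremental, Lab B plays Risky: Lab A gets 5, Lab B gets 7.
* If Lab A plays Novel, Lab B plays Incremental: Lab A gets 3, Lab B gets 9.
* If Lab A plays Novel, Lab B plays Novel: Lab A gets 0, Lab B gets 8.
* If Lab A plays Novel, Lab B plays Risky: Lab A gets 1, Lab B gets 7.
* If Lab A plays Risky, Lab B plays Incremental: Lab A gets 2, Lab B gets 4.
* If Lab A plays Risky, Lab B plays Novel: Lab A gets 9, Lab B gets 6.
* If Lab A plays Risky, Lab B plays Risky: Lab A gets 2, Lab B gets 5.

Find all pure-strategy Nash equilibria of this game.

Pure-strategy Nash equilibria: (Incremental, Incremental) and (Risky, Novel)

(Incremental, Incremental): Lab A gets 9, best alternative 3; Lab B gets 9, best alternative 7. No profitable deviation — NE.
(Incremental, Novel): Lab A can switch to Risky (8 → 9). Not NE.
(Incremental, Risky): Lab B can switch to Incremental (7 → 9). Not NE.
(Novel, Incremental): Lab A can switch to Incremental (3 → 9). Not NE.
(Novel, Novel): Lab A can switch to Incremental (0 → 8). Not NE.
(Novel, Risky): Lab A can switch to Incremental (1 → 5). Not NE.
(Risky, Incremental): Lab A can switch to Incremental (2 → 9). Not NE.
(Risky, Novel): Lab A gets 9, best alternative 8; Lab B gets 6, best alternative 5. No profitable deviation — NE.
(The remaining 1 profile has a profitable deviation by the same check.)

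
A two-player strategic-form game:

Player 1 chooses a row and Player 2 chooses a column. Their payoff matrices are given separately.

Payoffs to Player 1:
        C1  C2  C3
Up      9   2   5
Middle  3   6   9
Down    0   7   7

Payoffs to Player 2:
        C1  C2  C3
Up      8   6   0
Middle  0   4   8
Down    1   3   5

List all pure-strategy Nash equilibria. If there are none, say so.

(Up, C1); (Middle, C3)

(Up, C1): Player 1 gets 9, best alternative 3; Player 2 gets 8, best alternative 6. No profitable deviation — NE.
(Up, C2): Player 1 can switch to Middle (2 → 6). Not NE.
(Up, C3): Player 1 can switch to Middle (5 → 9). Not NE.
(Middle, C1): Player 1 can switch to Up (3 → 9). Not NE.
(Middle, C2): Player 1 can switch to Down (6 → 7). Not NE.
(Middle, C3): Player 1 gets 9, best alternative 7; Player 2 gets 8, best alternative 4. No profitable deviation — NE.
(Down, C1): Player 1 can switch to Up (0 → 9). Not NE.
(Down, C2): Player 2 can switch to C3 (3 → 5). Not NE.
(Down, C3): Player 1 can switch to Middle (7 → 9). Not NE.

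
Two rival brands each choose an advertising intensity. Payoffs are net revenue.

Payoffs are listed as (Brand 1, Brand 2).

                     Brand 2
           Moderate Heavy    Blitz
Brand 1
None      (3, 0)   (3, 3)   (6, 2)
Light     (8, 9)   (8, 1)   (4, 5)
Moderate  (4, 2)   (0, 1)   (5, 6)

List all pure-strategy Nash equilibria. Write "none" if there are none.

(None, Moderate): Brand 1 can switch to Light (3 → 8). Not NE.
(None, Heavy): Brand 1 can switch to Light (3 → 8). Not NE.
(None, Blitz): Brand 2 can switch to Heavy (2 → 3). Not NE.
(Light, Moderate): Brand 1 gets 8, best alternative 4; Brand 2 gets 9, best alternative 5. No profitable deviation — NE.
(Light, Heavy): Brand 2 can switch to Moderate (1 → 9). Not NE.
(Light, Blitz): Brand 1 can switch to None (4 → 6). Not NE.
(Moderate, Moderate): Brand 1 can switch to Light (4 → 8). Not NE.
(Moderate, Heavy): Brand 1 can switch to None (0 → 3). Not NE.
(Moderate, Blitz): Brand 1 can switch to None (5 → 6). Not NE.

The unique pure-strategy Nash equilibrium is (Light, Moderate).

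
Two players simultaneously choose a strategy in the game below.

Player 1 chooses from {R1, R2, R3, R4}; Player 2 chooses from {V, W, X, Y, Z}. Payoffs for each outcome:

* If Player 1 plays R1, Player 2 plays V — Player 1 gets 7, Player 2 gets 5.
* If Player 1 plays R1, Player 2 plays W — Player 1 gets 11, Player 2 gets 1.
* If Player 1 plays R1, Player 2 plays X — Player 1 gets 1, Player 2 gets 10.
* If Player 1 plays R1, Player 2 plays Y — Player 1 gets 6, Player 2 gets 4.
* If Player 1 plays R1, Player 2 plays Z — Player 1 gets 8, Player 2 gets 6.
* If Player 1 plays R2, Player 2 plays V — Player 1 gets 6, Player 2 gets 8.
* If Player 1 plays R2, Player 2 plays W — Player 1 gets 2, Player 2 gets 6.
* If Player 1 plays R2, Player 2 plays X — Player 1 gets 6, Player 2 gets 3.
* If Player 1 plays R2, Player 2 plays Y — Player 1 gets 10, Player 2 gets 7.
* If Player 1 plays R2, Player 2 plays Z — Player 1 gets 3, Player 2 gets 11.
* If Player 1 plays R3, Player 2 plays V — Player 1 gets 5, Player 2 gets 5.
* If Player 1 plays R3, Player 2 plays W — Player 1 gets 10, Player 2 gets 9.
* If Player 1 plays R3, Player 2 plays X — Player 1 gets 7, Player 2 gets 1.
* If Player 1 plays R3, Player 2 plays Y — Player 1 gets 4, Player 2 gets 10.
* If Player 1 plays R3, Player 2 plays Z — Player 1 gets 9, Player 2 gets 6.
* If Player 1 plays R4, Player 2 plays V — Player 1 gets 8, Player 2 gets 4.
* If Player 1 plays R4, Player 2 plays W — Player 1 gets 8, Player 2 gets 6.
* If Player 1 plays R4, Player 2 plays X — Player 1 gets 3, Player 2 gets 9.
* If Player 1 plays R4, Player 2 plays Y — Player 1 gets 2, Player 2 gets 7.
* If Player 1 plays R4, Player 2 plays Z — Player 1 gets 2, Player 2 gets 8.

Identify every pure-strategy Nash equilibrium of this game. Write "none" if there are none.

This game has no pure Nash equilibrium.

(R1, V): Player 1 can switch to R4 (7 → 8). Not NE.
(R1, W): Player 2 can switch to V (1 → 5). Not NE.
(R1, X): Player 1 can switch to R2 (1 → 6). Not NE.
(R1, Y): Player 1 can switch to R2 (6 → 10). Not NE.
(R1, Z): Player 1 can switch to R3 (8 → 9). Not NE.
(R2, V): Player 1 can switch to R1 (6 → 7). Not NE.
(The remaining 14 profiles each have a profitable deviation by the same check.)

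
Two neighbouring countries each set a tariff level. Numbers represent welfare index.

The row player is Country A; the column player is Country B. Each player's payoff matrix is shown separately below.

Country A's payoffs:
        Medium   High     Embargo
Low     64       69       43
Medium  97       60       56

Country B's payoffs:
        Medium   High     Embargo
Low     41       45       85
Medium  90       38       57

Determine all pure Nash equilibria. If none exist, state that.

Pure NE: (Medium, Medium)

Mark each player's best response to every combination of opponents' strategies; a profile where every player is best-responding is a pure Nash equilibrium.
Country A against Medium: payoffs 64, 97 → best response Medium.
Country A against High: payoffs 69, 60 → best response Low.
Country A against Embargo: payoffs 43, 56 → best response Medium.
Country B against Low: payoffs 41, 45, 85 → best response Embargo.
Country B against Medium: payoffs 90, 38, 57 → best response Medium.
Mutual best responses: (Medium, Medium).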